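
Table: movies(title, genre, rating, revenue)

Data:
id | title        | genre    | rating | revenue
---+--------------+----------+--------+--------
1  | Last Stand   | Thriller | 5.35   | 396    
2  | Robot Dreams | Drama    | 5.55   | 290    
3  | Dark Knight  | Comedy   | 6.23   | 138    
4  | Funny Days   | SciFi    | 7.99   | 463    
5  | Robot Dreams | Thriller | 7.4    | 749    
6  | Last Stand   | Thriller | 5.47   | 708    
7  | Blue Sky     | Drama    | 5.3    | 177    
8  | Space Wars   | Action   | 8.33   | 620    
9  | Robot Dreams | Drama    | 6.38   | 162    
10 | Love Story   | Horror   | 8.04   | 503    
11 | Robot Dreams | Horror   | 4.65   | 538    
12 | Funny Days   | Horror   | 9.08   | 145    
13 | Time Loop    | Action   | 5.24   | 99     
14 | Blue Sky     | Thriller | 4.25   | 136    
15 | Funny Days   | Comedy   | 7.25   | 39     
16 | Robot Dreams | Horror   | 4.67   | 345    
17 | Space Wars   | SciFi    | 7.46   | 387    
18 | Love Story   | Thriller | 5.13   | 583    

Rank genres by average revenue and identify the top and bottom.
SELECT genre, AVG(revenue)
FROM movies
GROUP BY genre
ORDER BY AVG(revenue)

All groups:
  Comedy: 88.50
  Drama: 209.67
  Action: 359.50
  Horror: 382.75
  SciFi: 425.00
  Thriller: 514.40

Highest: Thriller (514.40)
Lowest: Comedy (88.50)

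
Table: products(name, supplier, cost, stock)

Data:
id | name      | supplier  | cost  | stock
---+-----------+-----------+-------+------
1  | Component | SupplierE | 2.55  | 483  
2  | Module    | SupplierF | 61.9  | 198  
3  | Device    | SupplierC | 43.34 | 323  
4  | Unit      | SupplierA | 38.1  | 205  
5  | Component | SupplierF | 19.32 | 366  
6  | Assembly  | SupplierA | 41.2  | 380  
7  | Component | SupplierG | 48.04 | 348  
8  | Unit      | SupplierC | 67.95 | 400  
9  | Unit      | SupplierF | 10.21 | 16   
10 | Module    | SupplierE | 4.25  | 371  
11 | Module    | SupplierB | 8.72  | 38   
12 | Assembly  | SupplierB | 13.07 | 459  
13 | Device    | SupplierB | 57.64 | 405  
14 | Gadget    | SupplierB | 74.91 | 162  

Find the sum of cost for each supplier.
SELECT supplier, SUM(cost) as result
FROM products
GROUP BY supplier

Result:
  SupplierA: 79.30
  SupplierB: 154.34
  SupplierC: 111.29
  SupplierE: 6.80
  SupplierF: 91.43
  SupplierG: 48.04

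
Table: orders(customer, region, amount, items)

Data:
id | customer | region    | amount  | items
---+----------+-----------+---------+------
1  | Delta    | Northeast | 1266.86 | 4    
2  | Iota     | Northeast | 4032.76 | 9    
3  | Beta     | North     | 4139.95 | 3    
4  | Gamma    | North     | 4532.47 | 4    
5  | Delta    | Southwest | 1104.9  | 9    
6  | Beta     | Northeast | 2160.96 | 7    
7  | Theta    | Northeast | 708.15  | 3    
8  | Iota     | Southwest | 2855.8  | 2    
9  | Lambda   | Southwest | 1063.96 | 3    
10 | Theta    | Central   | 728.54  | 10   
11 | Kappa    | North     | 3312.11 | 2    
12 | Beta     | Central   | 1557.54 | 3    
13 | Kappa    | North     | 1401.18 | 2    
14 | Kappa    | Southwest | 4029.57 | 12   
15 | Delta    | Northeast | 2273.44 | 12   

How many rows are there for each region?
SELECT region, COUNT(*) as count
FROM orders
GROUP BY region

Result:
  Central: 2
  North: 4
  Northeast: 5
  Southwest: 4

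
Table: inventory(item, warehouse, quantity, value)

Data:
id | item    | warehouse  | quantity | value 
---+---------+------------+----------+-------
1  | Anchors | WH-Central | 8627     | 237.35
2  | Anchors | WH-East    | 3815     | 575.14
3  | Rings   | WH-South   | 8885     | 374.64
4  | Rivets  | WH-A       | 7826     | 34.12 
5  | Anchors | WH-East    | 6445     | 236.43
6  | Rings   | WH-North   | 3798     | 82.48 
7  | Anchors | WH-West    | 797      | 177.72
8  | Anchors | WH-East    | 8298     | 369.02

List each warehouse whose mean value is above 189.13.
SELECT warehouse, AVG(value)
FROM inventory
GROUP BY warehouse
HAVING AVG(value) > 189.13

Result:
  WH-Central: avg=237.35
  WH-East: avg=393.53
  WH-South: avg=374.64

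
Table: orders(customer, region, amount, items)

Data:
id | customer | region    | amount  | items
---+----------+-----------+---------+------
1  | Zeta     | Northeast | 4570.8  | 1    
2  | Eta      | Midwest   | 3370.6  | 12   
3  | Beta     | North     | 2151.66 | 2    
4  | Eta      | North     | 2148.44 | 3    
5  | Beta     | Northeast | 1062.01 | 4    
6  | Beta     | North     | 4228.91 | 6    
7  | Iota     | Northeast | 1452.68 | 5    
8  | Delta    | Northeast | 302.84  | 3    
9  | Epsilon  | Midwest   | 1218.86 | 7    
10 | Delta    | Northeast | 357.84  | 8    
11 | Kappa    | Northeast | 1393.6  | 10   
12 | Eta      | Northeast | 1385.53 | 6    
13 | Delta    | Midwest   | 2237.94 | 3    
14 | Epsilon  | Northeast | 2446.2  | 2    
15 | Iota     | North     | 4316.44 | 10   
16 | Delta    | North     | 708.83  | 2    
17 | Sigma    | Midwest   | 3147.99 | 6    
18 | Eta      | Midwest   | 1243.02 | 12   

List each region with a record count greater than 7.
SELECT region, COUNT(*) as cnt
FROM orders
GROUP BY region
HAVING COUNT(*) > 7

Result:
  Northeast: 8

Note: HAVING filters groups after aggregation, WHERE filters rows before.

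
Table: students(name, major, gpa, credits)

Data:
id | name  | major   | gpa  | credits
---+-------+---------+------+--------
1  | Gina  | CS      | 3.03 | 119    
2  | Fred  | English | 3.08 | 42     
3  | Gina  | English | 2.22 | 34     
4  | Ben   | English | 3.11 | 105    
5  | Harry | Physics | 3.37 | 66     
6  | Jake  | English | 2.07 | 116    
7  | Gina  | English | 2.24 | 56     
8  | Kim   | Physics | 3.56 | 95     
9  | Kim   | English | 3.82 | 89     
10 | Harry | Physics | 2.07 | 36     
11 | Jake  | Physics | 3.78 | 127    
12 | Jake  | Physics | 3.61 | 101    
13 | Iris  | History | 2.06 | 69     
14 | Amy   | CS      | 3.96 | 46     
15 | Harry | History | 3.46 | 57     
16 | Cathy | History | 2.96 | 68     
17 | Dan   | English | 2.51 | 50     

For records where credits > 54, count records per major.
SELECT major, COUNT(*)
FROM students
WHERE credits > 54
GROUP BY major

Note: WHERE filters rows before grouping.

Result:
  CS: 1
  English: 4
  History: 3
  Physics: 4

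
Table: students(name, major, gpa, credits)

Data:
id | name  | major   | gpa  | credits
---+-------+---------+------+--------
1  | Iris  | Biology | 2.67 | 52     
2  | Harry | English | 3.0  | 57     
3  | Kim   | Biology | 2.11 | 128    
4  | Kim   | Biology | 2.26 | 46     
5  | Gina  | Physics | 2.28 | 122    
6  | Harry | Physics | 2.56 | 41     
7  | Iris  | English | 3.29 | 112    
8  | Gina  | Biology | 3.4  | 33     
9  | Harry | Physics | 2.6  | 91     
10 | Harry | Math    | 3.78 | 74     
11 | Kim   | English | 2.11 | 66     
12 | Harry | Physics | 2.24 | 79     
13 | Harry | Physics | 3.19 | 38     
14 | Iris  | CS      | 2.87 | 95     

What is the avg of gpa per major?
SELECT major, AVG(gpa) as result
FROM students
GROUP BY major

Result:
  Biology: 2.61
  CS: 2.87
  English: 2.80
  Math: 3.78
  Physics: 2.57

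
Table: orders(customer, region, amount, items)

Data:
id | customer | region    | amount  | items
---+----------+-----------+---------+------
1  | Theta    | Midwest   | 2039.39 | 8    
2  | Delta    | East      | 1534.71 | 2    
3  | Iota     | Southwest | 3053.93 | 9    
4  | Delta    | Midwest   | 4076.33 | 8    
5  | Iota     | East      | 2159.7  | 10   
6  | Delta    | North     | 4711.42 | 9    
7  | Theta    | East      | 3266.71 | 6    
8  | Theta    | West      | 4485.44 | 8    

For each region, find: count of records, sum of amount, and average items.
SELECT region,
       COUNT(*) as cnt,
       SUM(amount) as total_amount,
       AVG(items) as avg_items
FROM orders
GROUP BY region

Result:
  East: 3 records, 6961.12 total amount, 6.00 avg items
  Midwest: 2 records, 6115.72 total amount, 8.00 avg items
  North: 1 records, 4711.42 total amount, 9.00 avg items
  Southwest: 1 records, 3053.93 total amount, 9.00 avg items
  West: 1 records, 4485.44 total amount, 8.00 avg items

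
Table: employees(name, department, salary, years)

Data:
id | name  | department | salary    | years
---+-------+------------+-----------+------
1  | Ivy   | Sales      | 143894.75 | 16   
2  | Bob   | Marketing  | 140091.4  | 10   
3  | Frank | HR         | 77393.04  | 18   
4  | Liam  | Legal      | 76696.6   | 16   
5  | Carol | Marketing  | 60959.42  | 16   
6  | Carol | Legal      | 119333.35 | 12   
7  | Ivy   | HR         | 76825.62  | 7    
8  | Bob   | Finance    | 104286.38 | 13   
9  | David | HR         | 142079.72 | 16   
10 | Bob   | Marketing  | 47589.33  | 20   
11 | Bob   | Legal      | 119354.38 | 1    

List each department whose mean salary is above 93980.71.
SELECT department, AVG(salary)
FROM employees
GROUP BY department
HAVING AVG(salary) > 93980.71

Result:
  Finance: avg=104286.38
  HR: avg=98766.13
  Legal: avg=105128.11
  Sales: avg=143894.75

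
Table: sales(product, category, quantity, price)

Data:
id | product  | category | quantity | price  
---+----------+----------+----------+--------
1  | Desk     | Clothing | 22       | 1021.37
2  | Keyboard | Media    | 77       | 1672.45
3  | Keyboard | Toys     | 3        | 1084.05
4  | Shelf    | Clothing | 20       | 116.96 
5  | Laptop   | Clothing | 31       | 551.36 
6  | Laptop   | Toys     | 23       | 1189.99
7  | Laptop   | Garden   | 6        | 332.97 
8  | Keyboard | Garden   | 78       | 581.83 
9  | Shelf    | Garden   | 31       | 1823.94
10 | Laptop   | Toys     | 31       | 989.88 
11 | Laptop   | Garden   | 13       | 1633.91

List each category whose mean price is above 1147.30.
SELECT category, AVG(price)
FROM sales
GROUP BY category
HAVING AVG(price) > 1147.30

Result:
  Media: avg=1672.45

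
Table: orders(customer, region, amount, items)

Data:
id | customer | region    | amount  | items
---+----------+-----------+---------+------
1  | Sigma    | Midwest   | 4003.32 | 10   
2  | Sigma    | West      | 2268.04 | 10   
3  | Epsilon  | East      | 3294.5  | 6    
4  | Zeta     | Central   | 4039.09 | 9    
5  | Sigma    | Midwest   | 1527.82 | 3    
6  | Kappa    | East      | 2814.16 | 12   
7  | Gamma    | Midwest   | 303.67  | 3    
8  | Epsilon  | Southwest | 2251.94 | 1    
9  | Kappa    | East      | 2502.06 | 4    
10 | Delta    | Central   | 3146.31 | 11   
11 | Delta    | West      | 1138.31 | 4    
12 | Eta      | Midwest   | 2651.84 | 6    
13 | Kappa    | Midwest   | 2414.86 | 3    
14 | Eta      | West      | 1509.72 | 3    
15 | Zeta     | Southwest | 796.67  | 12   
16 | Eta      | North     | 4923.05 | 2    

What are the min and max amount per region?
SELECT region, MIN(amount), MAX(amount)
FROM orders
GROUP BY region

Result:
  Central: min=3146.31, max=4039.09
  East: min=2502.06, max=3294.50
  Midwest: min=303.67, max=4003.32
  North: min=4923.05, max=4923.05
  Southwest: min=796.67, max=2251.94
  West: min=1138.31, max=2268.04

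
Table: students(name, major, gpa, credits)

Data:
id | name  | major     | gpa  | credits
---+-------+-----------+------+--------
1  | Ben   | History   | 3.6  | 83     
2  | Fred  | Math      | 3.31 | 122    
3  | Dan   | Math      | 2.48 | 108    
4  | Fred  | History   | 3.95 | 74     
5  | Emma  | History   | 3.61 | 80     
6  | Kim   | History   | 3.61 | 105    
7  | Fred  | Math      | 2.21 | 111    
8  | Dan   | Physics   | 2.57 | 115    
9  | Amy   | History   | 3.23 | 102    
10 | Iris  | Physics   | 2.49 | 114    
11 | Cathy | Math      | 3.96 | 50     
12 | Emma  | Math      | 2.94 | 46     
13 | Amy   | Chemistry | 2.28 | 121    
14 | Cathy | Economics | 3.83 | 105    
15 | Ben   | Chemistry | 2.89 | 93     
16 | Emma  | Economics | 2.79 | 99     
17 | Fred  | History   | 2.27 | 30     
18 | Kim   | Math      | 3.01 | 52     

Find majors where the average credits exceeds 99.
SELECT major, AVG(credits)
FROM students
GROUP BY major
HAVING AVG(credits) > 99

Result:
  Chemistry: avg=107.00
  Economics: avg=102.00
  Physics: avg=114.50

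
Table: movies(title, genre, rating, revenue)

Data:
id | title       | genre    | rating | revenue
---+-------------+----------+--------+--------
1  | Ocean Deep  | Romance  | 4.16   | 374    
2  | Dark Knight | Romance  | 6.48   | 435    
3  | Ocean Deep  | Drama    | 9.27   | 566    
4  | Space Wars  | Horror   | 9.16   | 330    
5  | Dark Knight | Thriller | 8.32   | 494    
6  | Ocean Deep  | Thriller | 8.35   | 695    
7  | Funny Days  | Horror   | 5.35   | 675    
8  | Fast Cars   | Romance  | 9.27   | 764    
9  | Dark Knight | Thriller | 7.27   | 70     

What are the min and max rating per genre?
SELECT genre, MIN(rating), MAX(rating)
FROM movies
GROUP BY genre

Result:
  Drama: min=9.27, max=9.27
  Horror: min=5.35, max=9.16
  Romance: min=4.16, max=9.27
  Thriller: min=7.27, max=8.35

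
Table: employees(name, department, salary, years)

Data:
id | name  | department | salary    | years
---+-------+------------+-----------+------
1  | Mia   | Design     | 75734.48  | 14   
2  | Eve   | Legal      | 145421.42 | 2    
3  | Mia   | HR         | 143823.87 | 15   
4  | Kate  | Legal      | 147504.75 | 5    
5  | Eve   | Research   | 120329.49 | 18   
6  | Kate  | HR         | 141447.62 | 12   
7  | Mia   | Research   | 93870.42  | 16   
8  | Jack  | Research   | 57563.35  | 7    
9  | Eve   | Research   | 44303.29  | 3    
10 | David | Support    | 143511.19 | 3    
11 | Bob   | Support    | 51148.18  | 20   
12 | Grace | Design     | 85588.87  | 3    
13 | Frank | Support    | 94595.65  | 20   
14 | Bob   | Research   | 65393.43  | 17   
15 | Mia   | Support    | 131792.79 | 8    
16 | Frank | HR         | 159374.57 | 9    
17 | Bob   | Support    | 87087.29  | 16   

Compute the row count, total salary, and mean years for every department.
SELECT department,
       COUNT(*) as cnt,
       SUM(salary) as total_salary,
       AVG(years) as avg_years
FROM employees
GROUP BY department

Result:
  Design: 2 records, 161323.35 total salary, 8.50 avg years
  HR: 3 records, 444646.06 total salary, 12.00 avg years
  Legal: 2 records, 292926.17 total salary, 3.50 avg years
  Research: 5 records, 381459.98 total salary, 12.20 avg years
  Support: 5 records, 508135.10 total salary, 13.40 avg years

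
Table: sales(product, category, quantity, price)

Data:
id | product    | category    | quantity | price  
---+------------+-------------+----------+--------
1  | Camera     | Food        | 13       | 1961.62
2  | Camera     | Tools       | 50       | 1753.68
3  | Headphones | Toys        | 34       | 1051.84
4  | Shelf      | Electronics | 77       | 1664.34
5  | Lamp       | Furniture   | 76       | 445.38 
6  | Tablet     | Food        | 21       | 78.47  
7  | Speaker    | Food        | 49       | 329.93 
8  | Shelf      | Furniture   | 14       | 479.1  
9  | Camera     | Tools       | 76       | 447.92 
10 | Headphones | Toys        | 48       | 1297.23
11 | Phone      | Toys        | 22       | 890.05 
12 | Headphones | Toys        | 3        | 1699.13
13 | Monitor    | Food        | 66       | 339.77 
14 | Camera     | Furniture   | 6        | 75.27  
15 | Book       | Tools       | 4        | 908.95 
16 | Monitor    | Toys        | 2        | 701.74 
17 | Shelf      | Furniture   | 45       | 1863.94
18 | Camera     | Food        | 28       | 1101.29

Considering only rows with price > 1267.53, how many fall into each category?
SELECT category, COUNT(*)
FROM sales
WHERE price > 1267.53
GROUP BY category

Note: WHERE filters rows before grouping.

Result:
  Electronics: 1
  Food: 1
  Furniture: 1
  Tools: 1
  Toys: 2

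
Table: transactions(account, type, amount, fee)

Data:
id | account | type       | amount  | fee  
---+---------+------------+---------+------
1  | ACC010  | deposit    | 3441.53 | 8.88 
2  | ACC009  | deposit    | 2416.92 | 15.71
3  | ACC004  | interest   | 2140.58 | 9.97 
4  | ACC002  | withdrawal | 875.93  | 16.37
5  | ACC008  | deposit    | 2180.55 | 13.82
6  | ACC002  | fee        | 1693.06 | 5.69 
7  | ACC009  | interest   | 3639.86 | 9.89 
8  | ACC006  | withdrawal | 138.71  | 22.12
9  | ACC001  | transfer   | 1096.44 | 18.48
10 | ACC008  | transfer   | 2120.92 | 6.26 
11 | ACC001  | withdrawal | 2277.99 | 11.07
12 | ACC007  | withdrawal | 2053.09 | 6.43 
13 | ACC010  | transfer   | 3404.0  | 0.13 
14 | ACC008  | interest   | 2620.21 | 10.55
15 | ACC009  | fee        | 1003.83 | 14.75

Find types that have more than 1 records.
SELECT type, COUNT(*) as cnt
FROM transactions
GROUP BY type
HAVING COUNT(*) > 1

Result:
  deposit: 3
  fee: 2
  interest: 3
  transfer: 3
  withdrawal: 4

Note: HAVING filters groups after aggregation, WHERE filters rows before.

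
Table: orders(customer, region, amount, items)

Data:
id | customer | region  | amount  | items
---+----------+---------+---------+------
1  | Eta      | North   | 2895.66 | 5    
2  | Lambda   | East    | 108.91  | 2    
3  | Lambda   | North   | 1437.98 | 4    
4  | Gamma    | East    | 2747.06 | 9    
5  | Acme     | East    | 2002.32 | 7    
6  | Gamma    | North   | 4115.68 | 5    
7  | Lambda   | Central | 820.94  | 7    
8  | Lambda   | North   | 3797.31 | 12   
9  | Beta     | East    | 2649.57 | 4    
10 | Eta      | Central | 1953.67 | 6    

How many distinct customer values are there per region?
SELECT region, COUNT(DISTINCT customer)
FROM orders
GROUP BY region

Result:
  Central: 2 distinct
  East: 4 distinct
  North: 3 distinct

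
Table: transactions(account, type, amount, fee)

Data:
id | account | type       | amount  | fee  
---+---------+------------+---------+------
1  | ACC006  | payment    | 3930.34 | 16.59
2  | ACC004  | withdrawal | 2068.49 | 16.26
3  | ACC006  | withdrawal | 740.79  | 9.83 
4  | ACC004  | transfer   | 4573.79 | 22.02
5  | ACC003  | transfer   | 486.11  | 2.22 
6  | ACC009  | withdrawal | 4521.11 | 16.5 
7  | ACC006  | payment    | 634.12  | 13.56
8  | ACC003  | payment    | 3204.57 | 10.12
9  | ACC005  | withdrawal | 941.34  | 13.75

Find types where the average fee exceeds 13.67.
SELECT type, AVG(fee)
FROM transactions
GROUP BY type
HAVING AVG(fee) > 13.67

Result:
  withdrawal: avg=14.09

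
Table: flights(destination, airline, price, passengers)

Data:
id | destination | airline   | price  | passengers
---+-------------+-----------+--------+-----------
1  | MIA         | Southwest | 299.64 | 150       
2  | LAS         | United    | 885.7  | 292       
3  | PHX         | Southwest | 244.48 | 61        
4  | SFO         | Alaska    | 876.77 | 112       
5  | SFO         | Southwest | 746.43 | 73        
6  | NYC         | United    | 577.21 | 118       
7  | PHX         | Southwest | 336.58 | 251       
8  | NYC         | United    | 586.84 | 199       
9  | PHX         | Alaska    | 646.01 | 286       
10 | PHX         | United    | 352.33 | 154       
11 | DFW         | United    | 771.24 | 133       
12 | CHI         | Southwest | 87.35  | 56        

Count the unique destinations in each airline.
SELECT airline, COUNT(DISTINCT destination)
FROM flights
GROUP BY airline

Result:
  Alaska: 2 distinct
  Southwest: 4 distinct
  United: 4 distinct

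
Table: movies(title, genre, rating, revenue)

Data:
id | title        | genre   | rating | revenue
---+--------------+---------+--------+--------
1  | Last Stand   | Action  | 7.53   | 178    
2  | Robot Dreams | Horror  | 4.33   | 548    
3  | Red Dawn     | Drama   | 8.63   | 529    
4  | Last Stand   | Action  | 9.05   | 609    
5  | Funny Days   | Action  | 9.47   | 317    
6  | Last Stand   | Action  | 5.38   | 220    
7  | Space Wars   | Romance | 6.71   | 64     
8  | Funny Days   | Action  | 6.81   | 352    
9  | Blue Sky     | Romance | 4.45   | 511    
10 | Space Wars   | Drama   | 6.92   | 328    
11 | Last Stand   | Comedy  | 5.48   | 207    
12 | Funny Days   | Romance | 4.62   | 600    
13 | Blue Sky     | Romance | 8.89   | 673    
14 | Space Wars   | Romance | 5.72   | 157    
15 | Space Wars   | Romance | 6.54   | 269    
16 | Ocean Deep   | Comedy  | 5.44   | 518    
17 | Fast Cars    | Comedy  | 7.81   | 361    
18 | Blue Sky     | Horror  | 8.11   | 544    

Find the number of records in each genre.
SELECT genre, COUNT(*) as count
FROM movies
GROUP BY genre

Result:
  Action: 5
  Comedy: 3
  Drama: 2
  Horror: 2
  Romance: 6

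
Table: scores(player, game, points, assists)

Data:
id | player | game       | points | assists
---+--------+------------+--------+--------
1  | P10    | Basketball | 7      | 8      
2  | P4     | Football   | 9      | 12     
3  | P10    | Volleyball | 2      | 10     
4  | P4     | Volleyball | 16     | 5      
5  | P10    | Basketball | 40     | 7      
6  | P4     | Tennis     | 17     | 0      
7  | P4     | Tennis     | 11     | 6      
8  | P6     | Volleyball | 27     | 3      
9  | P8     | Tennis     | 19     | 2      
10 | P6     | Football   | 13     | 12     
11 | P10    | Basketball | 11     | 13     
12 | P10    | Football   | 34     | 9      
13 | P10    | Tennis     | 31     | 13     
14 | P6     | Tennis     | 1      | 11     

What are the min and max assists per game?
SELECT game, MIN(assists), MAX(assists)
FROM scores
GROUP BY game

Result:
  Basketball: min=7, max=13
  Football: min=9, max=12
  Tennis: min=0, max=13
  Volleyball: min=3, max=10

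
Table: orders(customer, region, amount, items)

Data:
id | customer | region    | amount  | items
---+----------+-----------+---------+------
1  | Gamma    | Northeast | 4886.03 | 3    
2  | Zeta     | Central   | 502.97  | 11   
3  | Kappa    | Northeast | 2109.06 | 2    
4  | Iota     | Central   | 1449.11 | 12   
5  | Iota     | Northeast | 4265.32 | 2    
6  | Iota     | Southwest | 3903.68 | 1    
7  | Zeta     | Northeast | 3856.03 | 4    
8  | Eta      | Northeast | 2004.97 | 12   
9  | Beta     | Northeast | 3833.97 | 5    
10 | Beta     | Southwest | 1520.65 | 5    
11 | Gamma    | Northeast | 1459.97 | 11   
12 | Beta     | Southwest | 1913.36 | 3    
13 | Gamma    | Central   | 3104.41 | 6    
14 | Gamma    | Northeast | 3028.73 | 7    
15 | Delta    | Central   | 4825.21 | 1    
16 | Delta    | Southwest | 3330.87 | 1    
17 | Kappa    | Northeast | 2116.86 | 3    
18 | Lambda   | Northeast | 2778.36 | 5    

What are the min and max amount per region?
SELECT region, MIN(amount), MAX(amount)
FROM orders
GROUP BY region

Result:
  Central: min=502.97, max=4825.21
  Northeast: min=1459.97, max=4886.03
  Southwest: min=1520.65, max=3903.68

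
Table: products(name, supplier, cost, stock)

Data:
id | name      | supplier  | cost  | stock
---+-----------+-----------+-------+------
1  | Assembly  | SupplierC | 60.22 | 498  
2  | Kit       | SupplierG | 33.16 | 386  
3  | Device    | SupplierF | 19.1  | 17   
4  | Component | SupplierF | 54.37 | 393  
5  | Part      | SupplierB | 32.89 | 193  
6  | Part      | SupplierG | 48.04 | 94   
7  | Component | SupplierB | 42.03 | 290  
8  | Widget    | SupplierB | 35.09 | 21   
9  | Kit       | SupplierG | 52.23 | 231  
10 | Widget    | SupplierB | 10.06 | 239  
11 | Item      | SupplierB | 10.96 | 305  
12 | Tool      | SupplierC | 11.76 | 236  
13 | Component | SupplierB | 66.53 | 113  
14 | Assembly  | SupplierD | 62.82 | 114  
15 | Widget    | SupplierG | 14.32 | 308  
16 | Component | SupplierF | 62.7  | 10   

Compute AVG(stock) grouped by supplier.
SELECT supplier, AVG(stock) as result
FROM products
GROUP BY supplier

Result:
  SupplierB: 193.50
  SupplierC: 367.00
  SupplierD: 114.00
  SupplierF: 140.00
  SupplierG: 254.75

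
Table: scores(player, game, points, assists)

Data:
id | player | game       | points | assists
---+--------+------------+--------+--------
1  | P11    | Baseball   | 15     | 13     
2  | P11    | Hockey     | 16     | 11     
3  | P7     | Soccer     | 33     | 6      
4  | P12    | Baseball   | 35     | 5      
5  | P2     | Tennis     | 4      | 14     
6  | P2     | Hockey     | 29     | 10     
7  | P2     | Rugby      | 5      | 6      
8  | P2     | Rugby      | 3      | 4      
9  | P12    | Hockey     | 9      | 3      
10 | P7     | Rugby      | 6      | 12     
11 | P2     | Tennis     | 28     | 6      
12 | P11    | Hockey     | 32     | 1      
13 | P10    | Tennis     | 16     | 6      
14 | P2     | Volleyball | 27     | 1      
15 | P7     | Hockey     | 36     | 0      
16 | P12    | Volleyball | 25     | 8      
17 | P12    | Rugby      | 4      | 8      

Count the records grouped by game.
SELECT game, COUNT(*) as count
FROM scores
GROUP BY game

Result:
  Baseball: 2
  Hockey: 5
  Rugby: 4
  Soccer: 1
  Tennis: 3
  Volleyball: 2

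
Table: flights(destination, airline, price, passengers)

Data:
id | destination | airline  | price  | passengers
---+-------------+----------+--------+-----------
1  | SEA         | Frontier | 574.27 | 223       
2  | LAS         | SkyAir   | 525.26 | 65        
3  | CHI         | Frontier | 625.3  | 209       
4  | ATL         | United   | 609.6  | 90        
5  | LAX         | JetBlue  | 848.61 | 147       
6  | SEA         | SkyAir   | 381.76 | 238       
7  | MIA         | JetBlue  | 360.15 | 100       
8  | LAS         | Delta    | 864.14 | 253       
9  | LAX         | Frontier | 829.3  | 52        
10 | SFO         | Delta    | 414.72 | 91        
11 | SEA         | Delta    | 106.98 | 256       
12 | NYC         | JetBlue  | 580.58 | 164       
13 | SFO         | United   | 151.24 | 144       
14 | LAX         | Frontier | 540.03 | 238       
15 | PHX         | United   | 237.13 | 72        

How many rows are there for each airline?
SELECT airline, COUNT(*) as count
FROM flights
GROUP BY airline

Result:
  Delta: 3
  Frontier: 4
  JetBlue: 3
  SkyAir: 2
  United: 3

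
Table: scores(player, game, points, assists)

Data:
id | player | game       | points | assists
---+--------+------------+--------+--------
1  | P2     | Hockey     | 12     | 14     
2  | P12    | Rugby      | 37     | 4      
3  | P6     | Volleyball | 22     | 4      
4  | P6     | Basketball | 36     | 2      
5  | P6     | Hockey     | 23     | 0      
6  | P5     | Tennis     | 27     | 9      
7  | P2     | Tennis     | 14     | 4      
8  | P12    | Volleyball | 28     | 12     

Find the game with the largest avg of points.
SELECT game, AVG(points) as val
FROM scores
GROUP BY game
ORDER BY val DESC
LIMIT 1

Result: Rugby with avg(points) = 37.00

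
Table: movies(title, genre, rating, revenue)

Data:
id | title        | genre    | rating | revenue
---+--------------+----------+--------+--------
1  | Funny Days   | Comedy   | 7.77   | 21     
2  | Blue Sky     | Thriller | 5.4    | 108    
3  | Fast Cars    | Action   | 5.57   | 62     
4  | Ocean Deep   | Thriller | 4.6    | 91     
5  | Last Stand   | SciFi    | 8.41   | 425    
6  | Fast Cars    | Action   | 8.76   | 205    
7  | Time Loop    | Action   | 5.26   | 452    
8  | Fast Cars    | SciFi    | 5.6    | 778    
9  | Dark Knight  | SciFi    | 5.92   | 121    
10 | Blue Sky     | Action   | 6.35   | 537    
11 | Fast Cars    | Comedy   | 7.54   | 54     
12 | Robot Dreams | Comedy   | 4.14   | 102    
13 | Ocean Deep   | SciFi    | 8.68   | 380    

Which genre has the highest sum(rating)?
SELECT genre, SUM(rating) as val
FROM movies
GROUP BY genre
ORDER BY val DESC
LIMIT 1

Result: SciFi with sum(rating) = 28.61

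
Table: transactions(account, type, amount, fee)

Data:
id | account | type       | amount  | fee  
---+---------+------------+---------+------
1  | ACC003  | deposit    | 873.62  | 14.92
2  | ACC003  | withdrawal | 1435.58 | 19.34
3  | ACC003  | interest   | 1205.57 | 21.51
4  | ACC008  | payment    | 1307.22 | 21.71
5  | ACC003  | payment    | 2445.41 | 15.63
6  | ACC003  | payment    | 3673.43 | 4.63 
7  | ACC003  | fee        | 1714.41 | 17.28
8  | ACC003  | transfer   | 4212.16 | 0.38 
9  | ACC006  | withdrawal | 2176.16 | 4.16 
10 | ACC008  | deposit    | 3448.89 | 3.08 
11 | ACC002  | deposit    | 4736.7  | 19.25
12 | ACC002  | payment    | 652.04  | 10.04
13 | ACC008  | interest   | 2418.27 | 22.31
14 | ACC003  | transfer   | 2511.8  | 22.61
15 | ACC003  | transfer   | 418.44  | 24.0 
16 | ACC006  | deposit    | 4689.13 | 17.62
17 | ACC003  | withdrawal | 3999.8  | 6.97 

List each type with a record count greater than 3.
SELECT type, COUNT(*) as cnt
FROM transactions
GROUP BY type
HAVING COUNT(*) > 3

Result:
  deposit: 4
  payment: 4

Note: HAVING filters groups after aggregation, WHERE filters rows before.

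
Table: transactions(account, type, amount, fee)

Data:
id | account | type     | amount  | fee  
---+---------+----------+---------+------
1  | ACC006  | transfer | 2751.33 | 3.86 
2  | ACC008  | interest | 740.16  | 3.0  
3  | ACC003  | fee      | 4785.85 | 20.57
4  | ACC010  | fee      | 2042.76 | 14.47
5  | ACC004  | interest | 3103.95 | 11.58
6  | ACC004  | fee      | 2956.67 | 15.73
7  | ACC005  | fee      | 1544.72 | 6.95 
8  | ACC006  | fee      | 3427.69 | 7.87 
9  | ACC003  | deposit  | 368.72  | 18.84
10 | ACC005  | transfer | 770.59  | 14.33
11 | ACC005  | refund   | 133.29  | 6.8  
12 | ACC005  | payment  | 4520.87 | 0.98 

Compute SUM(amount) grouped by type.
SELECT type, SUM(amount) as result
FROM transactions
GROUP BY type

Result:
  deposit: 368.72
  fee: 14757.69
  interest: 3844.11
  payment: 4520.87
  refund: 133.29
  transfer: 3521.92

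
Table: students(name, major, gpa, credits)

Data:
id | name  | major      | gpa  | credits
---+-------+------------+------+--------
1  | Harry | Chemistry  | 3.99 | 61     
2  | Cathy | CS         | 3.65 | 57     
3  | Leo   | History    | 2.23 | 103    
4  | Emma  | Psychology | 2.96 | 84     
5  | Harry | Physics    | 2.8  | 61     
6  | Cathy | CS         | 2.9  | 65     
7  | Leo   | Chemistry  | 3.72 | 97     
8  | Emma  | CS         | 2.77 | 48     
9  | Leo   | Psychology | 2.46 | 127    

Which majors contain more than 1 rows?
SELECT major, COUNT(*) as cnt
FROM students
GROUP BY major
HAVING COUNT(*) > 1

Result:
  CS: 3
  Chemistry: 2
  Psychology: 2

Note: HAVING filters groups after aggregation, WHERE filters rows before.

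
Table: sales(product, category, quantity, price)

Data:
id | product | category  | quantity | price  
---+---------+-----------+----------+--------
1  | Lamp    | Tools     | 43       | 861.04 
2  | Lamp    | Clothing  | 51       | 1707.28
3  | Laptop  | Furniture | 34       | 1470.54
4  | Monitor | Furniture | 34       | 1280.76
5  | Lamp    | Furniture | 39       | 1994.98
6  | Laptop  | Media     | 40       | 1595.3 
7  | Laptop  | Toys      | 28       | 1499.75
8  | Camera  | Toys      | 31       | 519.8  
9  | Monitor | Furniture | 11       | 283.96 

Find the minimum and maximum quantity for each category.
SELECT category, MIN(quantity), MAX(quantity)
FROM sales
GROUP BY category

Result:
  Clothing: min=51, max=51
  Furniture: min=11, max=39
  Media: min=40, max=40
  Tools: min=43, max=43
  Toys: min=28, max=31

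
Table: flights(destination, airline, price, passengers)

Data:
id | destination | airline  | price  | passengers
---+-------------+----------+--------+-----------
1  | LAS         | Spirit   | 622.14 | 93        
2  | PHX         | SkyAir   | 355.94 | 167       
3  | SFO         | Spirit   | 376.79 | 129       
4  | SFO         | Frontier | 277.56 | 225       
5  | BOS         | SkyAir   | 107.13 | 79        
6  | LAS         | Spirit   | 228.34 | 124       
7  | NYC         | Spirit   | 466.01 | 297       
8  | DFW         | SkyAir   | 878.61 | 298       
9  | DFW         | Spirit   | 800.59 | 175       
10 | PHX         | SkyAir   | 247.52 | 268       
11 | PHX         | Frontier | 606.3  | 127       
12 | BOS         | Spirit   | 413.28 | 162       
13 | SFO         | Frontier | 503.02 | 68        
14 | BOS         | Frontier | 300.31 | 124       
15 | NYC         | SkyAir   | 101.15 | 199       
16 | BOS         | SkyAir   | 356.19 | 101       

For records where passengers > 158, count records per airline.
SELECT airline, COUNT(*)
FROM flights
WHERE passengers > 158
GROUP BY airline

Note: WHERE filters rows before grouping.

Result:
  Frontier: 1
  SkyAir: 4
  Spirit: 3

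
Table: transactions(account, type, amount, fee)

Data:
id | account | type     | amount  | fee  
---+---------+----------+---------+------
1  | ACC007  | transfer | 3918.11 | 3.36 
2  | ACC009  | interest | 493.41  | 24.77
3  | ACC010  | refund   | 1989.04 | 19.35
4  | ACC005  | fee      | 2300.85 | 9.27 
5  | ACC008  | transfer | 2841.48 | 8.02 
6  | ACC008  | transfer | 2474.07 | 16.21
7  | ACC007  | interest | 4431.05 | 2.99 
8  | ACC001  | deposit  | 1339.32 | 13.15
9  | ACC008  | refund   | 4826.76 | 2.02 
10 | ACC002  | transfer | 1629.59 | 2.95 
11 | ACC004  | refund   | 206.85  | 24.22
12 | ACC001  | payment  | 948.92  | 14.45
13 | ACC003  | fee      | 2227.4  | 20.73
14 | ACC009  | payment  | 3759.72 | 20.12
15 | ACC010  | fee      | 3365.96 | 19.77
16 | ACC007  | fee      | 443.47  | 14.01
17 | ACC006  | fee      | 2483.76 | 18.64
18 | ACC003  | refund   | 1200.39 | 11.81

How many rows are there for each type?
SELECT type, COUNT(*) as count
FROM transactions
GROUP BY type

Result:
  deposit: 1
  fee: 5
  interest: 2
  payment: 2
  refund: 4
  transfer: 4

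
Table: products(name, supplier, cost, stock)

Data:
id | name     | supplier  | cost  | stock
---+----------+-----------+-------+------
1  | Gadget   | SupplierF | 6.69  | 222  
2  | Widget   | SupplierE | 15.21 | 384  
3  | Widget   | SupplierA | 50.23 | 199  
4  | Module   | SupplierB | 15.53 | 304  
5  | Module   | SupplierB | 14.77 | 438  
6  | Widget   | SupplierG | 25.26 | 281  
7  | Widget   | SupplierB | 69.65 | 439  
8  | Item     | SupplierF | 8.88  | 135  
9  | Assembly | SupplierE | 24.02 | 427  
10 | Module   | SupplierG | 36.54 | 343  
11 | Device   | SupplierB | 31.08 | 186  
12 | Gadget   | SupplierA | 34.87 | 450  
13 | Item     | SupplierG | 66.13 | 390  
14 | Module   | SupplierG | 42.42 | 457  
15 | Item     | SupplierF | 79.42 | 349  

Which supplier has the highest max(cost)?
SELECT supplier, MAX(cost) as val
FROM products
GROUP BY supplier
ORDER BY val DESC
LIMIT 1

Result: SupplierF with max(cost) = 79.42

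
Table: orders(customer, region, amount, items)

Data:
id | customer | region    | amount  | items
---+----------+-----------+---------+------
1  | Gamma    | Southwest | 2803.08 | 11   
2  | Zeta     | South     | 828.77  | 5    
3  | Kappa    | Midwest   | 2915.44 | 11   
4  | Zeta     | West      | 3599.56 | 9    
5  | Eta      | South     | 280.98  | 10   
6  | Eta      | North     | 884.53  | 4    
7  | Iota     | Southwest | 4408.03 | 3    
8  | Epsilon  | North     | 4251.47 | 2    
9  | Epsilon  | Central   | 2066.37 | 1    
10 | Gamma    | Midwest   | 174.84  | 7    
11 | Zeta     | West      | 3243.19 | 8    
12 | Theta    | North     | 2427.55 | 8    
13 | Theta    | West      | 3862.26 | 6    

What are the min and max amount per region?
SELECT region, MIN(amount), MAX(amount)
FROM orders
GROUP BY region

Result:
  Central: min=2066.37, max=2066.37
  Midwest: min=174.84, max=2915.44
  North: min=884.53, max=4251.47
  South: min=280.98, max=828.77
  Southwest: min=2803.08, max=4408.03
  West: min=3243.19, max=3862.26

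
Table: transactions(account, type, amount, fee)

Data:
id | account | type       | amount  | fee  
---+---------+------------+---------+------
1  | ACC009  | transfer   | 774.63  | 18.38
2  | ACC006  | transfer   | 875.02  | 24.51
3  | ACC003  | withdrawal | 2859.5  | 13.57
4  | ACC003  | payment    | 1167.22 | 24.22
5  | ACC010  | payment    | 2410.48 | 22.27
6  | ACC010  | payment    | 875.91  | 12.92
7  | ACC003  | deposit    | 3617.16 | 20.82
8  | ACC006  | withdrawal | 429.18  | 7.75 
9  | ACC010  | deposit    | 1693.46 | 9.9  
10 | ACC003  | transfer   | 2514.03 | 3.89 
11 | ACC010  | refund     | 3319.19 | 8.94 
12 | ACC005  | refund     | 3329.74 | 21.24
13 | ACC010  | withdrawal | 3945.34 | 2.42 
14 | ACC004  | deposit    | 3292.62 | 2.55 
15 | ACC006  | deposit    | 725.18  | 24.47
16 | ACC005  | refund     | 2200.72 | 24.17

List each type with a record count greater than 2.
SELECT type, COUNT(*) as cnt
FROM transactions
GROUP BY type
HAVING COUNT(*) > 2

Result:
  deposit: 4
  payment: 3
  refund: 3
  transfer: 3
  withdrawal: 3

Note: HAVING filters groups after aggregation, WHERE filters rows before.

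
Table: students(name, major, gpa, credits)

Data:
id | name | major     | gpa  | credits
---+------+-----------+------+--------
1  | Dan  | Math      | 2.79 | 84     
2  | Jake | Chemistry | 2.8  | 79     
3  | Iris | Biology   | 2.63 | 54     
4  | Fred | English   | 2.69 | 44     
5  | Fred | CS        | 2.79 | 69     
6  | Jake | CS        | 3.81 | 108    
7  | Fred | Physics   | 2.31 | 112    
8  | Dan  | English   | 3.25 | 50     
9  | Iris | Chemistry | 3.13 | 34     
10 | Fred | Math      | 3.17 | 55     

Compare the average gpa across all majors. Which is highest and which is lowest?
SELECT major, AVG(gpa)
FROM students
GROUP BY major
ORDER BY AVG(gpa)

All groups:
  Physics: 2.31
  Biology: 2.63
  Chemistry: 2.97
  English: 2.97
  Math: 2.98
  CS: 3.30

Highest: CS (3.30)
Lowest: Physics (2.31)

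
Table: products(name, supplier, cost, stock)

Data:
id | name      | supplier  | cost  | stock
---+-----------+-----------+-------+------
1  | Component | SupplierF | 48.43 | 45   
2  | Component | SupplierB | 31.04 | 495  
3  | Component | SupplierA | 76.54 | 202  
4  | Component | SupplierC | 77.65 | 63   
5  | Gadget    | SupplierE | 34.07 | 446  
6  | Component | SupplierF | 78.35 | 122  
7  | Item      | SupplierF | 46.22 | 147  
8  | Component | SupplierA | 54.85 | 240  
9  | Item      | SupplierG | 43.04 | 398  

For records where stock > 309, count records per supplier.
SELECT supplier, COUNT(*)
FROM products
WHERE stock > 309
GROUP BY supplier

Note: WHERE filters rows before grouping.

Result:
  SupplierB: 1
  SupplierE: 1
  SupplierG: 1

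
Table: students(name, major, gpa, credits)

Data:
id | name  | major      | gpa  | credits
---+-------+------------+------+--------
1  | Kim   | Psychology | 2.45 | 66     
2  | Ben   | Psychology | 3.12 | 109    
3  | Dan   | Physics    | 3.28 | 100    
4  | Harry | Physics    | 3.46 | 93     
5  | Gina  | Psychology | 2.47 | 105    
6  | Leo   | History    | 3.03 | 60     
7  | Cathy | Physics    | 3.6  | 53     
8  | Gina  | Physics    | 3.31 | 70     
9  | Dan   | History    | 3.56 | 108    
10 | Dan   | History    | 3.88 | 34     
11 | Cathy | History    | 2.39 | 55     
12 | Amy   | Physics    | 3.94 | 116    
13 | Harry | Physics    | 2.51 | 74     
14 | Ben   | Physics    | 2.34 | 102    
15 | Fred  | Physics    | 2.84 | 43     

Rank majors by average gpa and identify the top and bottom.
SELECT major, AVG(gpa)
FROM students
GROUP BY major
ORDER BY AVG(gpa)

All groups:
  Psychology: 2.68
  Physics: 3.16
  History: 3.22

Highest: History (3.22)
Lowest: Psychology (2.68)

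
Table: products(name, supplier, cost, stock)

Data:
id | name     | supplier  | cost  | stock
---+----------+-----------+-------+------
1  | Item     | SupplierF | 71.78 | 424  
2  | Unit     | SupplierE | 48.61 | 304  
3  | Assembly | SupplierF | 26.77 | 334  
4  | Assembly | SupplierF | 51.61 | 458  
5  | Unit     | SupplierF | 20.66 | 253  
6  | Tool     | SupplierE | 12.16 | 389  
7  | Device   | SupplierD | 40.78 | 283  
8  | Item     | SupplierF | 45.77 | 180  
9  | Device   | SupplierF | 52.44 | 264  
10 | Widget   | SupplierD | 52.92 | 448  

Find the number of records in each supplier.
SELECT supplier, COUNT(*) as count
FROM products
GROUP BY supplier

Result:
  SupplierD: 2
  SupplierE: 2
  SupplierF: 6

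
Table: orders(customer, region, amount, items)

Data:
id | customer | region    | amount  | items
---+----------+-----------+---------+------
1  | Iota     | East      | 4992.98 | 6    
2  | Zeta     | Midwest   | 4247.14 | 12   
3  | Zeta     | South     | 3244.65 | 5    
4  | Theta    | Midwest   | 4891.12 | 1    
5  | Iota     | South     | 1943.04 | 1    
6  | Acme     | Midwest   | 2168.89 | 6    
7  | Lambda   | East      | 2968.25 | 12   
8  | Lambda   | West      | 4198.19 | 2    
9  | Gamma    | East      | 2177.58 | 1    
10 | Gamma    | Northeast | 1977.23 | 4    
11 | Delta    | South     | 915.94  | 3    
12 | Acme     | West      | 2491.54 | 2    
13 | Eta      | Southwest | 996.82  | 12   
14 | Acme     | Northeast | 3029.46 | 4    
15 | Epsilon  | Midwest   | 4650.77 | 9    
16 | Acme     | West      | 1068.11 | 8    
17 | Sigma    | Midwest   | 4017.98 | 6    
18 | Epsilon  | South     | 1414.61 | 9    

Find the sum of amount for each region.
SELECT region, SUM(amount) as result
FROM orders
GROUP BY region

Result:
  East: 10138.81
  Midwest: 19975.90
  Northeast: 5006.69
  South: 7518.24
  Southwest: 996.82
  West: 7757.84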